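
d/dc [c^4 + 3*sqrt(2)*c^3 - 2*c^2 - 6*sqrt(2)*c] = 4*c^3 + 9*sqrt(2)*c^2 - 4*c - 6*sqrt(2)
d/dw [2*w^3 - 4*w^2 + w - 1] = 6*w^2 - 8*w + 1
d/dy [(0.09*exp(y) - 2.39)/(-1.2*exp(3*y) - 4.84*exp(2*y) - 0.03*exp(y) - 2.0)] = (0.216*exp(3*y) - 8.1684*exp(2*y) - 23.1352*exp(y) - 0.2517)*exp(y)/(1.44*exp(6*y) + 11.616*exp(5*y) + 23.4976*exp(4*y) + 5.0904*exp(3*y) + 19.3609*exp(2*y) + 0.12*exp(y) + 4.0)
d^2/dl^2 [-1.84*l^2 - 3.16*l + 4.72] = -3.68000000000000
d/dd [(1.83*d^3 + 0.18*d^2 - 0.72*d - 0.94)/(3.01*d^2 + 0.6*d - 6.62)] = (5.5083*d^4 + 2.196*d^3 - 34.0686*d^2 + 3.2756*d + 5.3304)/(9.0601*d^4 + 3.612*d^3 - 39.4924*d^2 - 7.944*d + 43.8244)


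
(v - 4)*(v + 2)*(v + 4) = v^3 + 2*v^2 - 16*v - 32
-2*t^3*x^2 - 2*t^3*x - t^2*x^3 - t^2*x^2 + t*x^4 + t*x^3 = x*(-2*t + x)*(t + x)*(t*x + t)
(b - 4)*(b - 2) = b^2 - 6*b + 8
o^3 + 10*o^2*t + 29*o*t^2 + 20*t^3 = (o + t)*(o + 4*t)*(o + 5*t)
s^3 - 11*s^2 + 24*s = s*(s - 8)*(s - 3)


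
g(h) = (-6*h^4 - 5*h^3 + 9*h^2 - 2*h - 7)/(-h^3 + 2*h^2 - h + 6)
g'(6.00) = 3.96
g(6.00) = 59.38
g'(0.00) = -0.53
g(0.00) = -1.17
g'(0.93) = -2.89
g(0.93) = -1.60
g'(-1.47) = 1.22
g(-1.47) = 0.22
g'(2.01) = -92.90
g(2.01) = -28.66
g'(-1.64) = 1.91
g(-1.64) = -0.05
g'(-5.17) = 5.61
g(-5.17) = -16.53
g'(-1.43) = 1.05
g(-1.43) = 0.26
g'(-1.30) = 0.47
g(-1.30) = 0.36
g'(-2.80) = 4.54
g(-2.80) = -4.09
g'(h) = (3*h^2 - 4*h + 1)*(-6*h^4 - 5*h^3 + 9*h^2 - 2*h - 7)/(-h^3 + 2*h^2 - h + 6)^2 + (-24*h^3 - 15*h^2 + 18*h - 2)/(-h^3 + 2*h^2 - h + 6)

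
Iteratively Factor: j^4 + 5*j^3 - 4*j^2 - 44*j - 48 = (j + 4)*(j^3 + j^2 - 8*j - 12) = (j + 2)*(j + 4)*(j^2 - j - 6) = (j + 2)^2*(j + 4)*(j - 3)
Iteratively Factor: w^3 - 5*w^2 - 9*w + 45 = (w - 5)*(w^2 - 9) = (w - 5)*(w + 3)*(w - 3)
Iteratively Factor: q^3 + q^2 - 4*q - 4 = (q + 2)*(q^2 - q - 2) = (q - 2)*(q + 2)*(q + 1)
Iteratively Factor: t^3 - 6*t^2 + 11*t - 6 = (t - 2)*(t^2 - 4*t + 3) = (t - 3)*(t - 2)*(t - 1)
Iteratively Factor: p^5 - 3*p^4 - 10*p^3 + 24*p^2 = (p - 2)*(p^4 - p^3 - 12*p^2) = p*(p - 2)*(p^3 - p^2 - 12*p) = p^2*(p - 2)*(p^2 - p - 12) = p^2*(p - 4)*(p - 2)*(p + 3)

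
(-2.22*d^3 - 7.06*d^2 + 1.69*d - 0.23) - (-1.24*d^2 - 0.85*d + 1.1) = -2.22*d^3 - 5.82*d^2 + 2.54*d - 1.33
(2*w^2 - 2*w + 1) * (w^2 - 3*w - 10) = 2*w^4 - 8*w^3 - 13*w^2 + 17*w - 10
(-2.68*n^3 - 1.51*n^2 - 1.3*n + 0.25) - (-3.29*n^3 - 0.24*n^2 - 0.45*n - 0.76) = 0.61*n^3 - 1.27*n^2 - 0.85*n + 1.01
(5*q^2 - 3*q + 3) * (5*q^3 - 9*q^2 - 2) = 25*q^5 - 60*q^4 + 42*q^3 - 37*q^2 + 6*q - 6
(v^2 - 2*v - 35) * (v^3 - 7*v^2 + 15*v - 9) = v^5 - 9*v^4 - 6*v^3 + 206*v^2 - 507*v + 315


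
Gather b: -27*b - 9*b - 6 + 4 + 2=-36*b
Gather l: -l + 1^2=1 - l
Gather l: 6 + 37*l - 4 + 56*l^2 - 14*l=56*l^2 + 23*l + 2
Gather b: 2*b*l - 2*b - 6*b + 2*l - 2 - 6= b*(2*l - 8) + 2*l - 8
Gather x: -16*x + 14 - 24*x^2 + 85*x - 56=-24*x^2 + 69*x - 42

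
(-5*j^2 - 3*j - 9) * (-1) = 5*j^2 + 3*j + 9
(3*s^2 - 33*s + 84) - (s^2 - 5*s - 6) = 2*s^2 - 28*s + 90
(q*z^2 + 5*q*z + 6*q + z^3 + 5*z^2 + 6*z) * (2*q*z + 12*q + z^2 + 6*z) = 2*q^2*z^3 + 22*q^2*z^2 + 72*q^2*z + 72*q^2 + 3*q*z^4 + 33*q*z^3 + 108*q*z^2 + 108*q*z + z^5 + 11*z^4 + 36*z^3 + 36*z^2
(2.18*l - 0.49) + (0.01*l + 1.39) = 2.19*l + 0.9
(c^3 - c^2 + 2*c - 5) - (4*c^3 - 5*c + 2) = -3*c^3 - c^2 + 7*c - 7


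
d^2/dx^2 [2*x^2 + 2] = 4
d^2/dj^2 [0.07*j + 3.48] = 0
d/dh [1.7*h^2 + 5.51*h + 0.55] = 3.4*h + 5.51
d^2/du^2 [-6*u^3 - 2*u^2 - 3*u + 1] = -36*u - 4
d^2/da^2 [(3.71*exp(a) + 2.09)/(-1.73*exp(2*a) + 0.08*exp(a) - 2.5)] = (-11.103659*exp(4*a) - 25.534108*exp(3*a) + 97.142268*exp(2*a) + 35.401624*exp(a) - 23.6055)*exp(a)/(5.177717*exp(6*a) - 0.718296*exp(5*a) + 22.479966*exp(4*a) - 2.076512*exp(3*a) + 32.4855*exp(2*a) - 1.5*exp(a) + 15.625)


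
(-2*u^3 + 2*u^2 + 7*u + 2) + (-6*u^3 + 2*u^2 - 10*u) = -8*u^3 + 4*u^2 - 3*u + 2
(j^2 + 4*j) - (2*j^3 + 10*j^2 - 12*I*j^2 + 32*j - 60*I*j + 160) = -2*j^3 - 9*j^2 + 12*I*j^2 - 28*j + 60*I*j - 160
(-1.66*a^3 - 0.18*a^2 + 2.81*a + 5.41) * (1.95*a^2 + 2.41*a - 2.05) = -3.237*a^5 - 4.3516*a^4 + 8.4487*a^3 + 17.6906*a^2 + 7.2776*a - 11.0905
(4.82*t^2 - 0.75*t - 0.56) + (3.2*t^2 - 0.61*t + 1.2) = 8.02*t^2 - 1.36*t + 0.64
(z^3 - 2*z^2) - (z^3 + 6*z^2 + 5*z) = -8*z^2 - 5*z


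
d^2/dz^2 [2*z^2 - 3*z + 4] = 4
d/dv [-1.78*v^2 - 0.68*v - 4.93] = -3.56*v - 0.68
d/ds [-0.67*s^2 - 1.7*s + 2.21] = -1.34*s - 1.7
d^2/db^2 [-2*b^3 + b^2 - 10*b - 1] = 2 - 12*b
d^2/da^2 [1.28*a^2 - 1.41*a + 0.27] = 2.56000000000000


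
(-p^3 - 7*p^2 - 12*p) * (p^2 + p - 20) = -p^5 - 8*p^4 + p^3 + 128*p^2 + 240*p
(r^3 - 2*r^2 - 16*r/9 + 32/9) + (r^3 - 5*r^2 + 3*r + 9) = 2*r^3 - 7*r^2 + 11*r/9 + 113/9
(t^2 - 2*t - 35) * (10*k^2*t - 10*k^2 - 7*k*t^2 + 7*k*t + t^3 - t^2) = 10*k^2*t^3 - 30*k^2*t^2 - 330*k^2*t + 350*k^2 - 7*k*t^4 + 21*k*t^3 + 231*k*t^2 - 245*k*t + t^5 - 3*t^4 - 33*t^3 + 35*t^2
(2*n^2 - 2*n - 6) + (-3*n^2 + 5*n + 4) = -n^2 + 3*n - 2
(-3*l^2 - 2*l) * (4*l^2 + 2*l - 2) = -12*l^4 - 14*l^3 + 2*l^2 + 4*l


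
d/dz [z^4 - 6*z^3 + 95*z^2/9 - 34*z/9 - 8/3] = 4*z^3 - 18*z^2 + 190*z/9 - 34/9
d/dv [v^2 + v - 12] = 2*v + 1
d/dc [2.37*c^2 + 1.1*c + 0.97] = 4.74*c + 1.1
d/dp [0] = 0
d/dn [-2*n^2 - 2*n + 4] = -4*n - 2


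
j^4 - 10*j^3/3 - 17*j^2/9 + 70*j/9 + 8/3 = (j - 3)*(j - 2)*(j + 1/3)*(j + 4/3)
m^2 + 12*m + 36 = (m + 6)^2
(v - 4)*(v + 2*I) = v^2 - 4*v + 2*I*v - 8*I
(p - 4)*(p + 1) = p^2 - 3*p - 4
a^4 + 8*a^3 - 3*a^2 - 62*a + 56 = (a - 2)*(a - 1)*(a + 4)*(a + 7)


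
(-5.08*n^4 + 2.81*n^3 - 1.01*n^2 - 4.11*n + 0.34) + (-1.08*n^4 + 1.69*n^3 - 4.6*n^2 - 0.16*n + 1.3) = -6.16*n^4 + 4.5*n^3 - 5.61*n^2 - 4.27*n + 1.64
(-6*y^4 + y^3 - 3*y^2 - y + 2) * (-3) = 18*y^4 - 3*y^3 + 9*y^2 + 3*y - 6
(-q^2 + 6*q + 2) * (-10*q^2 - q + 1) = 10*q^4 - 59*q^3 - 27*q^2 + 4*q + 2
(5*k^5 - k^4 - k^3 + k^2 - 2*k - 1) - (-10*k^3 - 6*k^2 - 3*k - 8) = 5*k^5 - k^4 + 9*k^3 + 7*k^2 + k + 7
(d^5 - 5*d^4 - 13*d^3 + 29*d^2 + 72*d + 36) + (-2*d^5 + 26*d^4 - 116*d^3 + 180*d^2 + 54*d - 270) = -d^5 + 21*d^4 - 129*d^3 + 209*d^2 + 126*d - 234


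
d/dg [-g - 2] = -1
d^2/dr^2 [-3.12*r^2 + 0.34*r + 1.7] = -6.24000000000000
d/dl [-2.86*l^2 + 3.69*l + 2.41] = 3.69 - 5.72*l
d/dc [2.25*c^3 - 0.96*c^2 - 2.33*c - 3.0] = 6.75*c^2 - 1.92*c - 2.33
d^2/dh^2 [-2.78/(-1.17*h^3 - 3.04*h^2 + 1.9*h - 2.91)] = (-(19.5156*h + 16.9024)*(1.17*h^3 + 3.04*h^2 - 1.9*h + 2.91) + 2.78*(3.51*h^2 + 6.08*h - 1.9)*(7.02*h^2 + 12.16*h - 3.8))/(1.17*h^3 + 3.04*h^2 - 1.9*h + 2.91)^3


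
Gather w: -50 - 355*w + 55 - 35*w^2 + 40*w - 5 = -35*w^2 - 315*w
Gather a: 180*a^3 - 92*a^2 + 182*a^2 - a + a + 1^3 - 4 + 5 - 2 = 180*a^3 + 90*a^2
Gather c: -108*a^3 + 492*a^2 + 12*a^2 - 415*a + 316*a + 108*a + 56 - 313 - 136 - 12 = -108*a^3 + 504*a^2 + 9*a - 405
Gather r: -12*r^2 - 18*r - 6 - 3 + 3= -12*r^2 - 18*r - 6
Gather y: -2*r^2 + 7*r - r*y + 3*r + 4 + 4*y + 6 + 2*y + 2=-2*r^2 + 10*r + y*(6 - r) + 12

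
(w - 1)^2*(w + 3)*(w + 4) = w^4 + 5*w^3 - w^2 - 17*w + 12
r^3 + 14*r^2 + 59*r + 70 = (r + 2)*(r + 5)*(r + 7)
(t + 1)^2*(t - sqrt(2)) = t^3 - sqrt(2)*t^2 + 2*t^2 - 2*sqrt(2)*t + t - sqrt(2)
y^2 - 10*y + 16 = (y - 8)*(y - 2)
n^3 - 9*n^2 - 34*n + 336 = (n - 8)*(n - 7)*(n + 6)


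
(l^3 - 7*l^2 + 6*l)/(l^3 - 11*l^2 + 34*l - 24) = l/(l - 4)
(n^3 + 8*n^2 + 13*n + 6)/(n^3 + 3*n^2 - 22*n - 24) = (n + 1)/(n - 4)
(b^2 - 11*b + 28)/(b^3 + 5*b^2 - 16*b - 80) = (b - 7)/(b^2 + 9*b + 20)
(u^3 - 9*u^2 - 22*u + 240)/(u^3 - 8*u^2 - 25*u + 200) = (u - 6)/(u - 5)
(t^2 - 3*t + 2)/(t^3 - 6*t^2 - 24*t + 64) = (t - 1)/(t^2 - 4*t - 32)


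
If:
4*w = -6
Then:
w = -3/2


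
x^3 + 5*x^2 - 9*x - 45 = (x - 3)*(x + 3)*(x + 5)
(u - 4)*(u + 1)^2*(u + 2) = u^4 - 11*u^2 - 18*u - 8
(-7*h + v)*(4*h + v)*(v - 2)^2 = -28*h^2*v^2 + 112*h^2*v - 112*h^2 - 3*h*v^3 + 12*h*v^2 - 12*h*v + v^4 - 4*v^3 + 4*v^2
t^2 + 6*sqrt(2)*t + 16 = (t + 2*sqrt(2))*(t + 4*sqrt(2))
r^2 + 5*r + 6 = (r + 2)*(r + 3)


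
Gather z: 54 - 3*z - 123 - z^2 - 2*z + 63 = -z^2 - 5*z - 6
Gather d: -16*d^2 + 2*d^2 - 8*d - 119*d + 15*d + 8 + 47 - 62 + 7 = -14*d^2 - 112*d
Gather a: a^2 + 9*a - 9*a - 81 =a^2 - 81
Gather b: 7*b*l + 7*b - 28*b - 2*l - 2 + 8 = b*(7*l - 21) - 2*l + 6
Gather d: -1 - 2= -3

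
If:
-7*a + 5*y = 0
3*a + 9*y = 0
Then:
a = 0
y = 0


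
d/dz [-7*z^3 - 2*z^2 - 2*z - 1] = -21*z^2 - 4*z - 2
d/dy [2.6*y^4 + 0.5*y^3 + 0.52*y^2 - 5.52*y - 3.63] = 10.4*y^3 + 1.5*y^2 + 1.04*y - 5.52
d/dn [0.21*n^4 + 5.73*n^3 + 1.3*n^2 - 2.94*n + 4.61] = 0.84*n^3 + 17.19*n^2 + 2.6*n - 2.94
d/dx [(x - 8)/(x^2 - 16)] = (x^2 - 2*x*(x - 8) - 16)/(x^2 - 16)^2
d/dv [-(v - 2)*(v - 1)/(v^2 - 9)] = (-3*v^2 + 22*v - 27)/(v^4 - 18*v^2 + 81)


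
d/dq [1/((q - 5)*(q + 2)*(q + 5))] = (-(q - 5)*(q + 2) - (q - 5)*(q + 5) - (q + 2)*(q + 5))/((q - 5)^2*(q + 2)^2*(q + 5)^2)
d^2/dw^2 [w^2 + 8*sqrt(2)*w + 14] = 2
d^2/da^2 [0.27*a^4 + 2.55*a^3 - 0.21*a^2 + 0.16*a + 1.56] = 3.24*a^2 + 15.3*a - 0.42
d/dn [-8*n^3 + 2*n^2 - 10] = 4*n*(1 - 6*n)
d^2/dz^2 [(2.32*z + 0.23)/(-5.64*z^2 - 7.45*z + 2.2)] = (-(2.32*z + 0.23)*(11.28*z + 7.45)*(22.56*z + 14.9) + (78.5088*z + 37.1624)*(5.64*z^2 + 7.45*z - 2.2))/(5.64*z^2 + 7.45*z - 2.2)^3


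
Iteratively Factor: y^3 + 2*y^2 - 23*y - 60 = (y + 3)*(y^2 - y - 20) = (y + 3)*(y + 4)*(y - 5)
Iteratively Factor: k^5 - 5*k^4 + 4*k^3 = (k)*(k^4 - 5*k^3 + 4*k^2) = k*(k - 1)*(k^3 - 4*k^2) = k*(k - 4)*(k - 1)*(k^2) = k^2*(k - 4)*(k - 1)*(k)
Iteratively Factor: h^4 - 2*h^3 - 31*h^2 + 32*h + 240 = (h - 5)*(h^3 + 3*h^2 - 16*h - 48) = (h - 5)*(h - 4)*(h^2 + 7*h + 12) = (h - 5)*(h - 4)*(h + 4)*(h + 3)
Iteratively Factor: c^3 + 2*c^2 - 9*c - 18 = (c - 3)*(c^2 + 5*c + 6) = (c - 3)*(c + 2)*(c + 3)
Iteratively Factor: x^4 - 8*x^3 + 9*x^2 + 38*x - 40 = (x - 4)*(x^3 - 4*x^2 - 7*x + 10) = (x - 5)*(x - 4)*(x^2 + x - 2) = (x - 5)*(x - 4)*(x + 2)*(x - 1)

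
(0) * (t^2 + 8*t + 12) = 0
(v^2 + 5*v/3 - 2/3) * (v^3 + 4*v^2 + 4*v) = v^5 + 17*v^4/3 + 10*v^3 + 4*v^2 - 8*v/3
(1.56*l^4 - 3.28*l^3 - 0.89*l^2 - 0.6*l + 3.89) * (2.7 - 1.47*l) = -2.2932*l^5 + 9.0336*l^4 - 7.5477*l^3 - 1.521*l^2 - 7.3383*l + 10.503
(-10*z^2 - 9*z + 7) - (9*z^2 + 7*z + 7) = -19*z^2 - 16*z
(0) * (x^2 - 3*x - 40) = 0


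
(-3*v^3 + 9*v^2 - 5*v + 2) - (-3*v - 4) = -3*v^3 + 9*v^2 - 2*v + 6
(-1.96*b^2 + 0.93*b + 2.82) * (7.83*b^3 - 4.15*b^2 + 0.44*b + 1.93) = -15.3468*b^5 + 15.4159*b^4 + 17.3587*b^3 - 15.0766*b^2 + 3.0357*b + 5.4426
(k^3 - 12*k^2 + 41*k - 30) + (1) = k^3 - 12*k^2 + 41*k - 29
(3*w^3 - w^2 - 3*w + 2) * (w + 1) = 3*w^4 + 2*w^3 - 4*w^2 - w + 2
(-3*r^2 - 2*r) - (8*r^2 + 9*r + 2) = -11*r^2 - 11*r - 2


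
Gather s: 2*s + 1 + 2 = 2*s + 3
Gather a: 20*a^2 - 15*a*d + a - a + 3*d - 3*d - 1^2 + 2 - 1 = 20*a^2 - 15*a*d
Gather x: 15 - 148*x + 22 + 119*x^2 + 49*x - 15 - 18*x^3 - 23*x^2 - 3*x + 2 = -18*x^3 + 96*x^2 - 102*x + 24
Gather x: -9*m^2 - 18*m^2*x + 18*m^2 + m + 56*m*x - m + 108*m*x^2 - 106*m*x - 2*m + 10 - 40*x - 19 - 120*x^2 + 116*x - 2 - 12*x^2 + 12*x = 9*m^2 - 2*m + x^2*(108*m - 132) + x*(-18*m^2 - 50*m + 88) - 11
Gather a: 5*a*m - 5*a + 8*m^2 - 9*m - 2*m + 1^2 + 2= a*(5*m - 5) + 8*m^2 - 11*m + 3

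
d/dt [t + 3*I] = 1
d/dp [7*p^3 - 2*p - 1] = 21*p^2 - 2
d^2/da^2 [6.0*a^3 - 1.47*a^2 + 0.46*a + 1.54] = 36.0*a - 2.94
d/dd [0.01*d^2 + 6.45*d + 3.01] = 0.02*d + 6.45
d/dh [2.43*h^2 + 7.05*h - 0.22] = 4.86*h + 7.05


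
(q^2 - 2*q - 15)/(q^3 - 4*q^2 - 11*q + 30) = 1/(q - 2)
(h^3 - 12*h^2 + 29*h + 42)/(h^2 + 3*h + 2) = (h^2 - 13*h + 42)/(h + 2)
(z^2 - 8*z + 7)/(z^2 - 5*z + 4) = (z - 7)/(z - 4)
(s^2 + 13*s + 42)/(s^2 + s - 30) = (s + 7)/(s - 5)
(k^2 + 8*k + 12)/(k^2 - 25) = (k^2 + 8*k + 12)/(k^2 - 25)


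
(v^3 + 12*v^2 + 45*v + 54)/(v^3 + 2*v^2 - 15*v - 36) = (v + 6)/(v - 4)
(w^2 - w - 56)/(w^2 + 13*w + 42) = (w - 8)/(w + 6)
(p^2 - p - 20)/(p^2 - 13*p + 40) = (p + 4)/(p - 8)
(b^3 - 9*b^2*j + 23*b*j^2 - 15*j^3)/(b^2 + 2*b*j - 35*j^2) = (b^2 - 4*b*j + 3*j^2)/(b + 7*j)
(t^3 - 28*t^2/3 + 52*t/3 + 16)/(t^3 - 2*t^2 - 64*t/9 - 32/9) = 3*(t - 6)/(3*t + 4)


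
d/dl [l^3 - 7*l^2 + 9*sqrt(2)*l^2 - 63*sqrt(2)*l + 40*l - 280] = 3*l^2 - 14*l + 18*sqrt(2)*l - 63*sqrt(2) + 40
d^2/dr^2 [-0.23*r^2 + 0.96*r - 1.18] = -0.460000000000000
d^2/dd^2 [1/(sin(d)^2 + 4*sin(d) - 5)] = -(4*sin(d)^3 + 16*sin(d)^2 + 46*sin(d) + 42)/((sin(d) - 1)^2*(sin(d) + 5)^3)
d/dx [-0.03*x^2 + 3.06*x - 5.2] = 3.06 - 0.06*x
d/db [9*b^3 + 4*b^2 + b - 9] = 27*b^2 + 8*b + 1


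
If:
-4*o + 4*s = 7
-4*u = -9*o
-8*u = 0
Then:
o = 0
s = 7/4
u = 0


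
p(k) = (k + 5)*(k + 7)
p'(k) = 2*k + 12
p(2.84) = 77.15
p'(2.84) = 17.68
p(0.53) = 41.64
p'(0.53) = 13.06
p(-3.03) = 7.82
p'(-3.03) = 5.94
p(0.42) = 40.22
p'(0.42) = 12.84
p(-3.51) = 5.20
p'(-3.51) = 4.98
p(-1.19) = 22.14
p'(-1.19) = 9.62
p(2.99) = 79.82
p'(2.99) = 17.98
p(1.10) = 49.41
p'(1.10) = 14.20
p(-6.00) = -1.00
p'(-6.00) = 0.00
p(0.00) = 35.00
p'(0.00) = 12.00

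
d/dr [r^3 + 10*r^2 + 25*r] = 3*r^2 + 20*r + 25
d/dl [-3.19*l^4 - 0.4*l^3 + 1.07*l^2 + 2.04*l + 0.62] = -12.76*l^3 - 1.2*l^2 + 2.14*l + 2.04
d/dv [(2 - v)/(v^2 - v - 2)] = 1/(v^2 + 2*v + 1)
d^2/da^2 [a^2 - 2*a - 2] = 2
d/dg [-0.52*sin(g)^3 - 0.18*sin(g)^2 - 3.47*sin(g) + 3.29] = (-0.36*sin(g) + 0.78*cos(2*g) - 4.25)*cos(g)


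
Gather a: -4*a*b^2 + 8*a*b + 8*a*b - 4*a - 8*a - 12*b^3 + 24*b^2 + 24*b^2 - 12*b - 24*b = a*(-4*b^2 + 16*b - 12) - 12*b^3 + 48*b^2 - 36*b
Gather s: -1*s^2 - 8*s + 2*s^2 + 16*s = s^2 + 8*s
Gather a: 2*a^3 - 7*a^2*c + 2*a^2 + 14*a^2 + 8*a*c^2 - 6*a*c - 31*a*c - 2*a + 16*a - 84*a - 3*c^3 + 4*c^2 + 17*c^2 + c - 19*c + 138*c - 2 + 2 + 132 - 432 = 2*a^3 + a^2*(16 - 7*c) + a*(8*c^2 - 37*c - 70) - 3*c^3 + 21*c^2 + 120*c - 300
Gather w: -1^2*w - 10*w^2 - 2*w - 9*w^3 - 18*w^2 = -9*w^3 - 28*w^2 - 3*w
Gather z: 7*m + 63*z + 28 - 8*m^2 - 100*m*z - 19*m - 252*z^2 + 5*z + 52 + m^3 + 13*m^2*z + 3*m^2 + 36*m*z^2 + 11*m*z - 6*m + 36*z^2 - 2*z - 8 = m^3 - 5*m^2 - 18*m + z^2*(36*m - 216) + z*(13*m^2 - 89*m + 66) + 72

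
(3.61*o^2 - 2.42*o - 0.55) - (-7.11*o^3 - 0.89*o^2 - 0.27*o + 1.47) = 7.11*o^3 + 4.5*o^2 - 2.15*o - 2.02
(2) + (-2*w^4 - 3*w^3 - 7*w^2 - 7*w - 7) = -2*w^4 - 3*w^3 - 7*w^2 - 7*w - 5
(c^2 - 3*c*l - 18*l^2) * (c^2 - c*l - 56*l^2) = c^4 - 4*c^3*l - 71*c^2*l^2 + 186*c*l^3 + 1008*l^4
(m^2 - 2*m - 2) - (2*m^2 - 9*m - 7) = -m^2 + 7*m + 5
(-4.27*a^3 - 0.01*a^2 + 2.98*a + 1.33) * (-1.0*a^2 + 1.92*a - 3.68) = 4.27*a^5 - 8.1884*a^4 + 12.7144*a^3 + 4.4284*a^2 - 8.4128*a - 4.8944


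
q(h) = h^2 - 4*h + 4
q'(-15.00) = -34.00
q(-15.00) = 289.00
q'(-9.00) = -22.00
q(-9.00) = 121.00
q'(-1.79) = -7.58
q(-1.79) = 14.36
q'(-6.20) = -16.40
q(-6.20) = 67.24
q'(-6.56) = -17.12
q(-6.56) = 73.27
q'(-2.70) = -9.40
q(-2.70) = 22.09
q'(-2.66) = -9.32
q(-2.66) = 21.72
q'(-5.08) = -14.16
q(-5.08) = 50.13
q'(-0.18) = -4.36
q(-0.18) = 4.75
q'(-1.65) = -7.30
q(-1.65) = 13.32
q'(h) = 2*h - 4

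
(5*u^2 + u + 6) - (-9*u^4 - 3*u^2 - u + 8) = 9*u^4 + 8*u^2 + 2*u - 2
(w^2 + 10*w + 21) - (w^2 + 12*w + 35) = -2*w - 14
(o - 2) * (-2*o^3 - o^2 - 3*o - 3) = -2*o^4 + 3*o^3 - o^2 + 3*o + 6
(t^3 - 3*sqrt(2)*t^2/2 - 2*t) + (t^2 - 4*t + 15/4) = t^3 - 3*sqrt(2)*t^2/2 + t^2 - 6*t + 15/4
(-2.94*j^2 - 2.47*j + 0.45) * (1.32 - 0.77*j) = 2.2638*j^3 - 1.9789*j^2 - 3.6069*j + 0.594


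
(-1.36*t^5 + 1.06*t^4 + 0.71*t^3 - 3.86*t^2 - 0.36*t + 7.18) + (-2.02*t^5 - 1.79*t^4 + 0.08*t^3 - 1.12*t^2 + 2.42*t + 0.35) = -3.38*t^5 - 0.73*t^4 + 0.79*t^3 - 4.98*t^2 + 2.06*t + 7.53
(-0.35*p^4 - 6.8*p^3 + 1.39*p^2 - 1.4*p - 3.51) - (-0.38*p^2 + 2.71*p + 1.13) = -0.35*p^4 - 6.8*p^3 + 1.77*p^2 - 4.11*p - 4.64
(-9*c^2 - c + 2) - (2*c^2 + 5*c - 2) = -11*c^2 - 6*c + 4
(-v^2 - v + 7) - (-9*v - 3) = -v^2 + 8*v + 10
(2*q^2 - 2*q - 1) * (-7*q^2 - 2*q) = -14*q^4 + 10*q^3 + 11*q^2 + 2*q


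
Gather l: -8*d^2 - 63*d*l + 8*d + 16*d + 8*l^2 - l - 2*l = -8*d^2 + 24*d + 8*l^2 + l*(-63*d - 3)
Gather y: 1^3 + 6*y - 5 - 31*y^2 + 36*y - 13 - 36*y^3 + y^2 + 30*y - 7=-36*y^3 - 30*y^2 + 72*y - 24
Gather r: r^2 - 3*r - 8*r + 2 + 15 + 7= r^2 - 11*r + 24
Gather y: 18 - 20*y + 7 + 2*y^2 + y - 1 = 2*y^2 - 19*y + 24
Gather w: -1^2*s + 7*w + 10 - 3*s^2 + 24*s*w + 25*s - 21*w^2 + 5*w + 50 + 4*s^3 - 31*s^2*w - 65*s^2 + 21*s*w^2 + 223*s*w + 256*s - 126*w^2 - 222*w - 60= 4*s^3 - 68*s^2 + 280*s + w^2*(21*s - 147) + w*(-31*s^2 + 247*s - 210)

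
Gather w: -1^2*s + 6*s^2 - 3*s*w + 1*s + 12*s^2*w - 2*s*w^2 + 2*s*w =6*s^2 - 2*s*w^2 + w*(12*s^2 - s)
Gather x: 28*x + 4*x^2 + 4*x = 4*x^2 + 32*x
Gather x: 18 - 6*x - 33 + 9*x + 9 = 3*x - 6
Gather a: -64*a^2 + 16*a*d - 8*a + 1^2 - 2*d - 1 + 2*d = -64*a^2 + a*(16*d - 8)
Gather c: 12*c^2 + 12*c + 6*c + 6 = 12*c^2 + 18*c + 6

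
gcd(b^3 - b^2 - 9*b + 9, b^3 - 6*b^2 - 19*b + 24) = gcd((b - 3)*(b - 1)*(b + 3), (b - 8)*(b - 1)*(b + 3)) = b^2 + 2*b - 3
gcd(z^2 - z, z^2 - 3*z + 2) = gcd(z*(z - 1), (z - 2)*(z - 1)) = z - 1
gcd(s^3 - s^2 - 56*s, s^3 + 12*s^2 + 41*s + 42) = s + 7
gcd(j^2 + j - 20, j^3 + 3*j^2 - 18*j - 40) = j^2 + j - 20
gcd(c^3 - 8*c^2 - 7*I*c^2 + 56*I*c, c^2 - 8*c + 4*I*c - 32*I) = c - 8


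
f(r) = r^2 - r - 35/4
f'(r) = 2*r - 1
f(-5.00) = 21.25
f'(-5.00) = -11.00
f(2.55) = -4.80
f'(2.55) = 4.10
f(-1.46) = -5.16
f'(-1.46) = -3.92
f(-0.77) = -7.39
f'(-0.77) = -2.54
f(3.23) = -1.55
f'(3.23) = 5.46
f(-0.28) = -8.39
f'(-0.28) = -1.56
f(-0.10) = -8.64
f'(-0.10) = -1.20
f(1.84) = -7.20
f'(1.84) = 2.68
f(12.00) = 123.25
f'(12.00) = 23.00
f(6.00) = 21.25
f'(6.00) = 11.00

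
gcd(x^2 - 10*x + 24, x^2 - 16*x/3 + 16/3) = x - 4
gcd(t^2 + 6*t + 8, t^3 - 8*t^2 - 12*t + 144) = t + 4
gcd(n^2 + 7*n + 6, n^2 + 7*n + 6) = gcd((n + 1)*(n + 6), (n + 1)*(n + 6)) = n^2 + 7*n + 6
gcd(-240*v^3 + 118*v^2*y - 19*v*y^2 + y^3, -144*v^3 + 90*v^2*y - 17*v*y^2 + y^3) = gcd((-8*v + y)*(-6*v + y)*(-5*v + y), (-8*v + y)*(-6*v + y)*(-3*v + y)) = 48*v^2 - 14*v*y + y^2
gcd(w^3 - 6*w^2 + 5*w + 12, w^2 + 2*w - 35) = 1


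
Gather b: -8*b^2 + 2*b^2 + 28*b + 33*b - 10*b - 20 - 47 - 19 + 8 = -6*b^2 + 51*b - 78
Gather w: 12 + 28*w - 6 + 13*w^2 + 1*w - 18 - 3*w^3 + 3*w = -3*w^3 + 13*w^2 + 32*w - 12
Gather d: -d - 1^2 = -d - 1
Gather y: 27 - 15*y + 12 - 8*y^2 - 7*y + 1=-8*y^2 - 22*y + 40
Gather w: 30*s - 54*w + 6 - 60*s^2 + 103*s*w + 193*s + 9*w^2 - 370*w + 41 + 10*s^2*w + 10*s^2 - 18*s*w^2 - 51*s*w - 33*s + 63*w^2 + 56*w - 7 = -50*s^2 + 190*s + w^2*(72 - 18*s) + w*(10*s^2 + 52*s - 368) + 40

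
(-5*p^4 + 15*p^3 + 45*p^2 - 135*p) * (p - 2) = -5*p^5 + 25*p^4 + 15*p^3 - 225*p^2 + 270*p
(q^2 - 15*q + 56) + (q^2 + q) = 2*q^2 - 14*q + 56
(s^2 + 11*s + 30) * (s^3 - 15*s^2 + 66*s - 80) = s^5 - 4*s^4 - 69*s^3 + 196*s^2 + 1100*s - 2400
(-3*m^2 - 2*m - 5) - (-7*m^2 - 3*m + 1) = 4*m^2 + m - 6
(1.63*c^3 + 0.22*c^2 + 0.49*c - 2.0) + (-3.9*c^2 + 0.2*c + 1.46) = 1.63*c^3 - 3.68*c^2 + 0.69*c - 0.54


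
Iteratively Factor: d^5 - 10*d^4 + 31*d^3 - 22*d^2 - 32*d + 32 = (d - 1)*(d^4 - 9*d^3 + 22*d^2 - 32) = (d - 1)*(d + 1)*(d^3 - 10*d^2 + 32*d - 32) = (d - 2)*(d - 1)*(d + 1)*(d^2 - 8*d + 16) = (d - 4)*(d - 2)*(d - 1)*(d + 1)*(d - 4)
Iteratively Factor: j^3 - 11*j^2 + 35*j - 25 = (j - 5)*(j^2 - 6*j + 5) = (j - 5)*(j - 1)*(j - 5)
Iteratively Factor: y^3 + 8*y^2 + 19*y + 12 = (y + 3)*(y^2 + 5*y + 4) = (y + 1)*(y + 3)*(y + 4)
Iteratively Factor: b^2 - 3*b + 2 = (b - 1)*(b - 2)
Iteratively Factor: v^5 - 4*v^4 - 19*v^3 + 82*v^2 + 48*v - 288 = (v - 3)*(v^4 - v^3 - 22*v^2 + 16*v + 96) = (v - 3)*(v + 4)*(v^3 - 5*v^2 - 2*v + 24) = (v - 3)*(v + 2)*(v + 4)*(v^2 - 7*v + 12) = (v - 4)*(v - 3)*(v + 2)*(v + 4)*(v - 3)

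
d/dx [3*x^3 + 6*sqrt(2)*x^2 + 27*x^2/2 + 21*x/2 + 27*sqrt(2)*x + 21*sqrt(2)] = 9*x^2 + 12*sqrt(2)*x + 27*x + 21/2 + 27*sqrt(2)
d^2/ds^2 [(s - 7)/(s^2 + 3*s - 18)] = 2*((4 - 3*s)*(s^2 + 3*s - 18) + (s - 7)*(2*s + 3)^2)/(s^2 + 3*s - 18)^3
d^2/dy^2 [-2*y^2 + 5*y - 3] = -4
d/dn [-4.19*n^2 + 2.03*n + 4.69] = 2.03 - 8.38*n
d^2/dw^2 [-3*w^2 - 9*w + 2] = -6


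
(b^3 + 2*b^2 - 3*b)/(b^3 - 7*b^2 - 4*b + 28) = b*(b^2 + 2*b - 3)/(b^3 - 7*b^2 - 4*b + 28)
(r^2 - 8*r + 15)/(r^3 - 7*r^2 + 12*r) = (r - 5)/(r*(r - 4))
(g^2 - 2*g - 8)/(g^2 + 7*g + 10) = (g - 4)/(g + 5)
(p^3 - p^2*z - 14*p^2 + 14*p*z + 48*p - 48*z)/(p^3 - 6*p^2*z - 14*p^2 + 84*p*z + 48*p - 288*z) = (-p + z)/(-p + 6*z)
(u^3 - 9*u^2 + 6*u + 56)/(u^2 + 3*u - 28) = (u^2 - 5*u - 14)/(u + 7)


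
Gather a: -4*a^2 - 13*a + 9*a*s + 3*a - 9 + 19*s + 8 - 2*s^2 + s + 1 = -4*a^2 + a*(9*s - 10) - 2*s^2 + 20*s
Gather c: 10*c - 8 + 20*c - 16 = 30*c - 24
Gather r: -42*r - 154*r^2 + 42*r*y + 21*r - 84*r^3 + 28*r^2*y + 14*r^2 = -84*r^3 + r^2*(28*y - 140) + r*(42*y - 21)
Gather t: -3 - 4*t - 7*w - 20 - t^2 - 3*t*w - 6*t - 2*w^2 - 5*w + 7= -t^2 + t*(-3*w - 10) - 2*w^2 - 12*w - 16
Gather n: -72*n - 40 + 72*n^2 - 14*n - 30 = 72*n^2 - 86*n - 70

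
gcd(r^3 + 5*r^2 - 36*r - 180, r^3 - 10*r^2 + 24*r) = r - 6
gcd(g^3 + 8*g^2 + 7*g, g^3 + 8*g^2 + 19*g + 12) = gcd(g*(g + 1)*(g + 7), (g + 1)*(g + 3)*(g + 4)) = g + 1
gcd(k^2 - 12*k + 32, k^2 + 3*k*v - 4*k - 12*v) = k - 4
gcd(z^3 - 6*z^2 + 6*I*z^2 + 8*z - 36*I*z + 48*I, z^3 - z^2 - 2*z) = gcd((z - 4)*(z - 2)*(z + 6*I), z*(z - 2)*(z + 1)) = z - 2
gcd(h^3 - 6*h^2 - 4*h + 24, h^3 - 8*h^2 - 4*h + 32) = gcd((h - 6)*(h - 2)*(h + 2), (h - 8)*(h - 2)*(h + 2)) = h^2 - 4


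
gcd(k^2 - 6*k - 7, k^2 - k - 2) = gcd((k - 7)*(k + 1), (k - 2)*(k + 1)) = k + 1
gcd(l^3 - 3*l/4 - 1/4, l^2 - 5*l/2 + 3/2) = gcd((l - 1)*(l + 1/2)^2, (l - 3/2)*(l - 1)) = l - 1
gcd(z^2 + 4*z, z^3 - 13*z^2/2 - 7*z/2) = z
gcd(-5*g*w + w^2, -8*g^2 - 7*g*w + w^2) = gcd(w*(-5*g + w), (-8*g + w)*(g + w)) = 1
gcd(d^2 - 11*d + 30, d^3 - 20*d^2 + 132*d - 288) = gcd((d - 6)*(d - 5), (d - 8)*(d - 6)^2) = d - 6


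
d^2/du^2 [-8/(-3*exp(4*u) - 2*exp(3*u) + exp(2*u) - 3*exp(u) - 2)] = 8*((-48*exp(3*u) - 18*exp(2*u) + 4*exp(u) - 3)*(3*exp(4*u) + 2*exp(3*u) - exp(2*u) + 3*exp(u) + 2) + 2*(12*exp(3*u) + 6*exp(2*u) - 2*exp(u) + 3)^2*exp(u))*exp(u)/(3*exp(4*u) + 2*exp(3*u) - exp(2*u) + 3*exp(u) + 2)^3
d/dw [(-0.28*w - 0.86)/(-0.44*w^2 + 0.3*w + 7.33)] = (0.1232*w^2 - 0.084*w - (0.28*w + 0.86)*(0.88*w - 0.3) - 2.0524)/(-0.44*w^2 + 0.3*w + 7.33)^2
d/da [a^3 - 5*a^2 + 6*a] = 3*a^2 - 10*a + 6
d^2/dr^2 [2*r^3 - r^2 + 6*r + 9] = 12*r - 2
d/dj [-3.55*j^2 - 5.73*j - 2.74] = -7.1*j - 5.73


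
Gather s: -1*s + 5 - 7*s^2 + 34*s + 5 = -7*s^2 + 33*s + 10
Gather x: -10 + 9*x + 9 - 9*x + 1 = 0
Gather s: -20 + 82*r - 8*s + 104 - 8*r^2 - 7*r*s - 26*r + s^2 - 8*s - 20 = -8*r^2 + 56*r + s^2 + s*(-7*r - 16) + 64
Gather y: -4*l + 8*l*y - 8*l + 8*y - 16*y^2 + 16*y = -12*l - 16*y^2 + y*(8*l + 24)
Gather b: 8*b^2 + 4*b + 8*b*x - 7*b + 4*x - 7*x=8*b^2 + b*(8*x - 3) - 3*x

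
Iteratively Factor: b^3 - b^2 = (b)*(b^2 - b) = b*(b - 1)*(b)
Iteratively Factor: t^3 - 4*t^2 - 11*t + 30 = (t - 5)*(t^2 + t - 6) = (t - 5)*(t - 2)*(t + 3)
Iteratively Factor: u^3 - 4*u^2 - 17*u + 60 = (u - 3)*(u^2 - u - 20) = (u - 5)*(u - 3)*(u + 4)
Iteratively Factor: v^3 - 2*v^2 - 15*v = (v - 5)*(v^2 + 3*v) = v*(v - 5)*(v + 3)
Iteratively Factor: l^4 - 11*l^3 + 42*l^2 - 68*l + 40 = (l - 2)*(l^3 - 9*l^2 + 24*l - 20) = (l - 2)^2*(l^2 - 7*l + 10) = (l - 2)^3*(l - 5)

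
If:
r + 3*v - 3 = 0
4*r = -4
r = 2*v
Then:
No Solution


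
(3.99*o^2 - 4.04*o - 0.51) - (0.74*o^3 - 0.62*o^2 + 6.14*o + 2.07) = -0.74*o^3 + 4.61*o^2 - 10.18*o - 2.58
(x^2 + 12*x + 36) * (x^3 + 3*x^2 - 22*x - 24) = x^5 + 15*x^4 + 50*x^3 - 180*x^2 - 1080*x - 864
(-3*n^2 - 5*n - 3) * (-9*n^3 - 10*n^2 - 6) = 27*n^5 + 75*n^4 + 77*n^3 + 48*n^2 + 30*n + 18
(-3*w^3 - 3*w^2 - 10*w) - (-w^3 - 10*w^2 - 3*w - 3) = -2*w^3 + 7*w^2 - 7*w + 3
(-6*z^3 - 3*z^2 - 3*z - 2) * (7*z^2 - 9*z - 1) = -42*z^5 + 33*z^4 + 12*z^3 + 16*z^2 + 21*z + 2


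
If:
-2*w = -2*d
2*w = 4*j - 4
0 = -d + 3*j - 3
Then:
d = 0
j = 1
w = 0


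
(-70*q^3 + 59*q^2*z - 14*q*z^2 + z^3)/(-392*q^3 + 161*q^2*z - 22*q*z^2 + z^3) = (10*q^2 - 7*q*z + z^2)/(56*q^2 - 15*q*z + z^2)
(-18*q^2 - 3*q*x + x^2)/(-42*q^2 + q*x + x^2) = (3*q + x)/(7*q + x)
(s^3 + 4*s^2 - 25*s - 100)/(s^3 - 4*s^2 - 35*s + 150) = (s^2 + 9*s + 20)/(s^2 + s - 30)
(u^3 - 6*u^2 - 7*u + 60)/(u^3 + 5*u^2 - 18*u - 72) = (u - 5)/(u + 6)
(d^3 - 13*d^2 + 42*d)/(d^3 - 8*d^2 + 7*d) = (d - 6)/(d - 1)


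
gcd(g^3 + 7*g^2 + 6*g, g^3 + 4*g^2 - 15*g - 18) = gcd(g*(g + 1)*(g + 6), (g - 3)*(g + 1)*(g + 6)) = g^2 + 7*g + 6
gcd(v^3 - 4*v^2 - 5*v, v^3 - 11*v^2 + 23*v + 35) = v^2 - 4*v - 5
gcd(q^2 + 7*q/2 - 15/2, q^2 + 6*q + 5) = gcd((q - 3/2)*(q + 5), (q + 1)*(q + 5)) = q + 5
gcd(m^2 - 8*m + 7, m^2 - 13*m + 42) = m - 7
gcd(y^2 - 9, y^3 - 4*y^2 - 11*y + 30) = y + 3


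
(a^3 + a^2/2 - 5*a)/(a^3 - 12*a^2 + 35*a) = (a^2 + a/2 - 5)/(a^2 - 12*a + 35)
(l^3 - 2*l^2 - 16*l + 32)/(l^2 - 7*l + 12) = (l^2 + 2*l - 8)/(l - 3)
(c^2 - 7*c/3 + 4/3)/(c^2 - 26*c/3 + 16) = (3*c^2 - 7*c + 4)/(3*c^2 - 26*c + 48)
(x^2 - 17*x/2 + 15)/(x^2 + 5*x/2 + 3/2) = (2*x^2 - 17*x + 30)/(2*x^2 + 5*x + 3)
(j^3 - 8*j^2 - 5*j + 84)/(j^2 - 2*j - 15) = (j^2 - 11*j + 28)/(j - 5)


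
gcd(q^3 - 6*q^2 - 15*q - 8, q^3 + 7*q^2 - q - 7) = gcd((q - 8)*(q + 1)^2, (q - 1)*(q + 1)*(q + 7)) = q + 1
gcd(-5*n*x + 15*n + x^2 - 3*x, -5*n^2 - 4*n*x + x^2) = -5*n + x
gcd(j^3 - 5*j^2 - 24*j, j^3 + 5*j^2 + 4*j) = j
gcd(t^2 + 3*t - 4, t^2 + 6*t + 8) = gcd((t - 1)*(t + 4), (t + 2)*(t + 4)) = t + 4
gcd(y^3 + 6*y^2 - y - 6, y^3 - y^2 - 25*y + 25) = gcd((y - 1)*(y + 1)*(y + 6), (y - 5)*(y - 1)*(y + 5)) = y - 1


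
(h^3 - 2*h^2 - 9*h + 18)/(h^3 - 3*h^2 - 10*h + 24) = (h - 3)/(h - 4)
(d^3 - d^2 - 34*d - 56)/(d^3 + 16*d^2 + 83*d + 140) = (d^2 - 5*d - 14)/(d^2 + 12*d + 35)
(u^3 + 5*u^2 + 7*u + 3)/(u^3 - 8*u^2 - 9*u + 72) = (u^2 + 2*u + 1)/(u^2 - 11*u + 24)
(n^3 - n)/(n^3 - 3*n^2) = (n^2 - 1)/(n*(n - 3))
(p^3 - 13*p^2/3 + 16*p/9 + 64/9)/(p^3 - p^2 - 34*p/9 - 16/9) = (3*p - 8)/(3*p + 2)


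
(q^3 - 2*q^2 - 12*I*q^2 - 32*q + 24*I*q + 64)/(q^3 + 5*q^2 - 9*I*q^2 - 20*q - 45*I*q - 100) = (q^2 + q*(-2 - 8*I) + 16*I)/(q^2 + q*(5 - 5*I) - 25*I)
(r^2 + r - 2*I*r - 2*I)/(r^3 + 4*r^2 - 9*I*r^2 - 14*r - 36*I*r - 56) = (r + 1)/(r^2 + r*(4 - 7*I) - 28*I)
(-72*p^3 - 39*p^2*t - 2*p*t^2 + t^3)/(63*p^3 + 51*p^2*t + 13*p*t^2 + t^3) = (-8*p + t)/(7*p + t)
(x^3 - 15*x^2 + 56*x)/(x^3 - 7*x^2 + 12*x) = (x^2 - 15*x + 56)/(x^2 - 7*x + 12)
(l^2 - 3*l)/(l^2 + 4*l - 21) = l/(l + 7)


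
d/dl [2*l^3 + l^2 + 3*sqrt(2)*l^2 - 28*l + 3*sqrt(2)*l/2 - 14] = 6*l^2 + 2*l + 6*sqrt(2)*l - 28 + 3*sqrt(2)/2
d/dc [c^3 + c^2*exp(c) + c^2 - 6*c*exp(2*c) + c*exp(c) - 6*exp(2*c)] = c^2*exp(c) + 3*c^2 - 12*c*exp(2*c) + 3*c*exp(c) + 2*c - 18*exp(2*c) + exp(c)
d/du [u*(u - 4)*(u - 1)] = 3*u^2 - 10*u + 4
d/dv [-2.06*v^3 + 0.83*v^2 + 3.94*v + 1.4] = -6.18*v^2 + 1.66*v + 3.94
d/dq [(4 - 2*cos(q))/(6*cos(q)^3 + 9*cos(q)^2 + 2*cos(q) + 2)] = 24*(-4*cos(q)^3 + 9*cos(q)^2 + 12*cos(q) + 2)*sin(q)/(13*cos(q) + 9*cos(2*q) + 3*cos(3*q) + 13)^2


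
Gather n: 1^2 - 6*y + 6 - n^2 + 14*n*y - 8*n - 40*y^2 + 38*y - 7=-n^2 + n*(14*y - 8) - 40*y^2 + 32*y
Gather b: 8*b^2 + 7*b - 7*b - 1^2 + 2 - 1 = 8*b^2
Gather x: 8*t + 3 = 8*t + 3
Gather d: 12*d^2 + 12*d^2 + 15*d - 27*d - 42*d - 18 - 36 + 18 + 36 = 24*d^2 - 54*d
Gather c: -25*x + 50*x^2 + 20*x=50*x^2 - 5*x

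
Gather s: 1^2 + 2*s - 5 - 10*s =-8*s - 4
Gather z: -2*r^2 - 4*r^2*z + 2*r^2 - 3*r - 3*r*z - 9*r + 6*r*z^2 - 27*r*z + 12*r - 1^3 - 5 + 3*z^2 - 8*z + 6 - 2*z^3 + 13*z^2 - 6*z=-2*z^3 + z^2*(6*r + 16) + z*(-4*r^2 - 30*r - 14)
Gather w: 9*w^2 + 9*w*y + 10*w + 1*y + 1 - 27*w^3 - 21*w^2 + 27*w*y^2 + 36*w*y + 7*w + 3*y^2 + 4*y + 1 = -27*w^3 - 12*w^2 + w*(27*y^2 + 45*y + 17) + 3*y^2 + 5*y + 2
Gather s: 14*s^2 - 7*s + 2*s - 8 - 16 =14*s^2 - 5*s - 24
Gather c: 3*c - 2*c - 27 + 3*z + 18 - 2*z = c + z - 9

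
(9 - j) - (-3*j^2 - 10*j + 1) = 3*j^2 + 9*j + 8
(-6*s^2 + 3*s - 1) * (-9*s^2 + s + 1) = 54*s^4 - 33*s^3 + 6*s^2 + 2*s - 1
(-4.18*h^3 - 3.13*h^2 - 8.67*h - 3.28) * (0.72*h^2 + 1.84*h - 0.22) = -3.0096*h^5 - 9.9448*h^4 - 11.082*h^3 - 17.6258*h^2 - 4.1278*h + 0.7216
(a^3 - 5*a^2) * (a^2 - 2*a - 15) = a^5 - 7*a^4 - 5*a^3 + 75*a^2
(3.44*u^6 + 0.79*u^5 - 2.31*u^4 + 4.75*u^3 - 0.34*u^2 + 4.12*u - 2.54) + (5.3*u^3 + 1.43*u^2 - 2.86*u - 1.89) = 3.44*u^6 + 0.79*u^5 - 2.31*u^4 + 10.05*u^3 + 1.09*u^2 + 1.26*u - 4.43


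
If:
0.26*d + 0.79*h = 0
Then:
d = -3.03846153846154*h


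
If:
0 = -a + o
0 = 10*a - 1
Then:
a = 1/10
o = 1/10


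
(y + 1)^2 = y^2 + 2*y + 1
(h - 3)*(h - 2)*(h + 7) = h^3 + 2*h^2 - 29*h + 42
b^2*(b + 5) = b^3 + 5*b^2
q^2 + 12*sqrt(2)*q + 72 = (q + 6*sqrt(2))^2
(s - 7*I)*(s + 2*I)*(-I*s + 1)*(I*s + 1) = s^4 - 5*I*s^3 + 15*s^2 - 5*I*s + 14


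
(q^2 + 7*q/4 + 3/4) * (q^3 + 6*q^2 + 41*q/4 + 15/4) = q^5 + 31*q^4/4 + 43*q^3/2 + 419*q^2/16 + 57*q/4 + 45/16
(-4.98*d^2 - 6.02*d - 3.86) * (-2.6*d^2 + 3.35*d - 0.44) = 12.948*d^4 - 1.031*d^3 - 7.9398*d^2 - 10.2822*d + 1.6984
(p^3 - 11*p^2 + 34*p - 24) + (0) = p^3 - 11*p^2 + 34*p - 24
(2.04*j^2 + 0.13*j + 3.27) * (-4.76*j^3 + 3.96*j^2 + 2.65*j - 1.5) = -9.7104*j^5 + 7.4596*j^4 - 9.6444*j^3 + 10.2337*j^2 + 8.4705*j - 4.905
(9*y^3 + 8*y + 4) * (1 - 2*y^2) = -18*y^5 - 7*y^3 - 8*y^2 + 8*y + 4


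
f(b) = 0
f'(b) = 0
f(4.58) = 0.00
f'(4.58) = 0.00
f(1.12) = 0.00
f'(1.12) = 0.00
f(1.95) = 0.00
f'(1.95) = 0.00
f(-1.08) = 0.00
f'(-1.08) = 0.00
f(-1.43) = 0.00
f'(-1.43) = 0.00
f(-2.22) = 0.00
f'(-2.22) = 0.00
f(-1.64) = 0.00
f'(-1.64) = 0.00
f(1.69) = 0.00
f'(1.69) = 0.00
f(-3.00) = 0.00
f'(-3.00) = 0.00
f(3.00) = 0.00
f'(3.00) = 0.00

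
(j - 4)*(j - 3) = j^2 - 7*j + 12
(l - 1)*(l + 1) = l^2 - 1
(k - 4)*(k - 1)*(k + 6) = k^3 + k^2 - 26*k + 24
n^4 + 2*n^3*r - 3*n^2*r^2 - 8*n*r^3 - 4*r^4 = (n - 2*r)*(n + r)^2*(n + 2*r)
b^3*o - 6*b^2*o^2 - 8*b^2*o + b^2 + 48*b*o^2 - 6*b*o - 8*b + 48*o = (b - 8)*(b - 6*o)*(b*o + 1)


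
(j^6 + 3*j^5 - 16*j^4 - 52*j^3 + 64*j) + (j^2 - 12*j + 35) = j^6 + 3*j^5 - 16*j^4 - 52*j^3 + j^2 + 52*j + 35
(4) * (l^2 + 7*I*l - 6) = 4*l^2 + 28*I*l - 24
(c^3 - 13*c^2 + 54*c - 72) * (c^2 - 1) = c^5 - 13*c^4 + 53*c^3 - 59*c^2 - 54*c + 72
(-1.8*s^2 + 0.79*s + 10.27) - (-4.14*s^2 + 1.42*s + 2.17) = 2.34*s^2 - 0.63*s + 8.1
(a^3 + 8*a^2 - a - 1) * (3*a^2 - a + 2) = 3*a^5 + 23*a^4 - 9*a^3 + 14*a^2 - a - 2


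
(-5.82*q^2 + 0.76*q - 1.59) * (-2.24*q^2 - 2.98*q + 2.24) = 13.0368*q^4 + 15.6412*q^3 - 11.74*q^2 + 6.4406*q - 3.5616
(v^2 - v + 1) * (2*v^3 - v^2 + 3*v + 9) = 2*v^5 - 3*v^4 + 6*v^3 + 5*v^2 - 6*v + 9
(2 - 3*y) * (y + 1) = -3*y^2 - y + 2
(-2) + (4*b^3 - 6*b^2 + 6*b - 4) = 4*b^3 - 6*b^2 + 6*b - 6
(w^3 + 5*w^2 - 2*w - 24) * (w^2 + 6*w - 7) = w^5 + 11*w^4 + 21*w^3 - 71*w^2 - 130*w + 168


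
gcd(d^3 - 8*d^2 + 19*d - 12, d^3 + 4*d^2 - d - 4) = d - 1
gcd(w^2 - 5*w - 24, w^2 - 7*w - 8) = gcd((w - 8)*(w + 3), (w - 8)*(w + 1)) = w - 8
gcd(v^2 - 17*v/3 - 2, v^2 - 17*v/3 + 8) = 1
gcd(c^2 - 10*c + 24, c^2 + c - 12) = 1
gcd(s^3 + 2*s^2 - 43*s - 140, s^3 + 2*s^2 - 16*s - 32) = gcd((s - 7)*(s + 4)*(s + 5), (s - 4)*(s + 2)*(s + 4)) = s + 4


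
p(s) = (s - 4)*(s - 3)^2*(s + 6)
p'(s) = (s - 4)*(s - 3)^2 + (s - 4)*(s + 6)*(2*s - 6) + (s - 3)^2*(s + 6) = 4*s^3 - 12*s^2 - 54*s + 162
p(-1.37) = -474.81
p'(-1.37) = 203.17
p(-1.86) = -573.02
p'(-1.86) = 195.19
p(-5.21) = -490.43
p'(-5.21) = -448.07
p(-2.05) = -609.45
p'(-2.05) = 187.81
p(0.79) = -106.45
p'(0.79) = 113.82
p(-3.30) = -782.29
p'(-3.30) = 65.77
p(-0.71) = -342.94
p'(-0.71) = 192.86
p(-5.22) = -485.92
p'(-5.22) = -452.05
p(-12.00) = 21600.00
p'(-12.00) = -7830.00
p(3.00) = 0.00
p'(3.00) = 0.00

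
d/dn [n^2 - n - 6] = 2*n - 1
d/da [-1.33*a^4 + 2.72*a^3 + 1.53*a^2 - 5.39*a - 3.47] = -5.32*a^3 + 8.16*a^2 + 3.06*a - 5.39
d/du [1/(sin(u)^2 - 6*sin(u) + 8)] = 2*(3 - sin(u))*cos(u)/(sin(u)^2 - 6*sin(u) + 8)^2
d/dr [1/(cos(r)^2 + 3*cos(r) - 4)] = (2*cos(r) + 3)*sin(r)/(cos(r)^2 + 3*cos(r) - 4)^2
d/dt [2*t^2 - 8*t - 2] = 4*t - 8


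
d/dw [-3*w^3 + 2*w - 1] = 2 - 9*w^2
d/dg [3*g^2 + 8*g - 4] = 6*g + 8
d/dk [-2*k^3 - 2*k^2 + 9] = 2*k*(-3*k - 2)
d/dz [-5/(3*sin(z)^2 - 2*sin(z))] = 10*(3/tan(z) - cos(z)/sin(z)^2)/(3*sin(z) - 2)^2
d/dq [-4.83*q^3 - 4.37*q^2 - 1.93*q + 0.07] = -14.49*q^2 - 8.74*q - 1.93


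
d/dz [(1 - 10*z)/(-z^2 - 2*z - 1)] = 2*(6 - 5*z)/(z^3 + 3*z^2 + 3*z + 1)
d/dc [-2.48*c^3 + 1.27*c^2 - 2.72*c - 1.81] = -7.44*c^2 + 2.54*c - 2.72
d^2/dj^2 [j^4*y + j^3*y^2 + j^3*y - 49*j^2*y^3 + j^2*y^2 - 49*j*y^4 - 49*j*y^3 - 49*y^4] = 2*y*(6*j^2 + 3*j*y + 3*j - 49*y^2 + y)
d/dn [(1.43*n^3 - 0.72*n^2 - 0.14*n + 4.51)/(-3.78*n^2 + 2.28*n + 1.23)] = (-5.4054*n^4 + 6.5208*n^3 + 3.1059*n^2 + 32.3244*n - 10.455)/(14.2884*n^4 - 17.2368*n^3 - 4.1004*n^2 + 5.6088*n + 1.5129)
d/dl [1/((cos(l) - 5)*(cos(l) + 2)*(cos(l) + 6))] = (-3*sin(l)^2 + 6*cos(l) - 25)*sin(l)/((cos(l) - 5)^2*(cos(l) + 2)^2*(cos(l) + 6)^2)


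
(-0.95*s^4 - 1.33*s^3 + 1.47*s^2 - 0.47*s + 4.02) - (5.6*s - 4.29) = -0.95*s^4 - 1.33*s^3 + 1.47*s^2 - 6.07*s + 8.31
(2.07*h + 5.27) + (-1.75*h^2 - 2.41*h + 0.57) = -1.75*h^2 - 0.34*h + 5.84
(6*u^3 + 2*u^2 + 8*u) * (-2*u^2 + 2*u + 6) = -12*u^5 + 8*u^4 + 24*u^3 + 28*u^2 + 48*u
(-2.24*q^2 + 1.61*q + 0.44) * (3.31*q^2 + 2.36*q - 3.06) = -7.4144*q^4 + 0.0427*q^3 + 12.1104*q^2 - 3.8882*q - 1.3464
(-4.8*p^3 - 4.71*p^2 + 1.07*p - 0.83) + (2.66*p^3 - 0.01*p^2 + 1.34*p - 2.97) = -2.14*p^3 - 4.72*p^2 + 2.41*p - 3.8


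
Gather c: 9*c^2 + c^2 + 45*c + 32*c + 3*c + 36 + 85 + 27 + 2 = 10*c^2 + 80*c + 150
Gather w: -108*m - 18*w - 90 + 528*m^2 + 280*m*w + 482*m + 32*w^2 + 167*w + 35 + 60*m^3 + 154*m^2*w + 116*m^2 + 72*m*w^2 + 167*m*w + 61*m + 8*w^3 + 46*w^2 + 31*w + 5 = 60*m^3 + 644*m^2 + 435*m + 8*w^3 + w^2*(72*m + 78) + w*(154*m^2 + 447*m + 180) - 50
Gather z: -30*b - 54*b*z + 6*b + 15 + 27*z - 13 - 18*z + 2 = -24*b + z*(9 - 54*b) + 4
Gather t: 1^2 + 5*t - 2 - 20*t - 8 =-15*t - 9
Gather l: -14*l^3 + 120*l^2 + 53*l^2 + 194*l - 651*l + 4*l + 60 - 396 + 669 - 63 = -14*l^3 + 173*l^2 - 453*l + 270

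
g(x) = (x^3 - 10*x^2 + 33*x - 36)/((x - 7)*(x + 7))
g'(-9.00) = -18.66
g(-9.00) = -58.50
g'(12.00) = 0.65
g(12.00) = 6.82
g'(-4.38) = -10.47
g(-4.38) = 15.31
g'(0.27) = -0.56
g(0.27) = 0.57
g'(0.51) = -0.47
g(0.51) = 0.44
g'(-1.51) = -1.65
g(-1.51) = 2.40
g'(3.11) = 0.00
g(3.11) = 0.00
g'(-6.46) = -268.47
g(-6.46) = 128.79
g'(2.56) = -0.03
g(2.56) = 0.01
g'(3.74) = -0.00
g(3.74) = 0.00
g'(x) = (3*x^2 - 20*x + 33)/((x - 7)*(x + 7)) - (x^3 - 10*x^2 + 33*x - 36)/((x - 7)*(x + 7)^2) - (x^3 - 10*x^2 + 33*x - 36)/((x - 7)^2*(x + 7))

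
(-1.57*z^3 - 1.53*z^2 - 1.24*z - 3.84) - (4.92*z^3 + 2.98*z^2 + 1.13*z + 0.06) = -6.49*z^3 - 4.51*z^2 - 2.37*z - 3.9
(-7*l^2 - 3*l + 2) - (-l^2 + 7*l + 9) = -6*l^2 - 10*l - 7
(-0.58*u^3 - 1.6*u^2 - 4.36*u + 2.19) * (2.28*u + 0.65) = -1.3224*u^4 - 4.025*u^3 - 10.9808*u^2 + 2.1592*u + 1.4235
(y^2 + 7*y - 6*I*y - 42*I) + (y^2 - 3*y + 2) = 2*y^2 + 4*y - 6*I*y + 2 - 42*I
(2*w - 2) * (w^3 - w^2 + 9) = 2*w^4 - 4*w^3 + 2*w^2 + 18*w - 18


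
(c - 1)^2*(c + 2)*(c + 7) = c^4 + 7*c^3 - 3*c^2 - 19*c + 14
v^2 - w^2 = (v - w)*(v + w)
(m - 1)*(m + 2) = m^2 + m - 2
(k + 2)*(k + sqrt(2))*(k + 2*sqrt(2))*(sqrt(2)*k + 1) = sqrt(2)*k^4 + 2*sqrt(2)*k^3 + 7*k^3 + 7*sqrt(2)*k^2 + 14*k^2 + 4*k + 14*sqrt(2)*k + 8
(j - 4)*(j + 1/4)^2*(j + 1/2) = j^4 - 3*j^3 - 59*j^2/16 - 39*j/32 - 1/8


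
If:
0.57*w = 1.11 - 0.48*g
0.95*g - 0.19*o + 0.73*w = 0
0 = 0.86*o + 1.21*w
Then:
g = -17.63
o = -23.63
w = 16.80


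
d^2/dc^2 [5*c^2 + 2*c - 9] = 10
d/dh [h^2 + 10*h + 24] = 2*h + 10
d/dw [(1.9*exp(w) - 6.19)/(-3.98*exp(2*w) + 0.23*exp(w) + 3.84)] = (7.562*exp(2*w) - 49.2724*exp(w) + 8.7197)*exp(w)/(15.8404*exp(4*w) - 1.8308*exp(3*w) - 30.5135*exp(2*w) + 1.7664*exp(w) + 14.7456)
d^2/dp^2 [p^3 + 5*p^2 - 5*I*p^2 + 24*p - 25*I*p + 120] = 6*p + 10 - 10*I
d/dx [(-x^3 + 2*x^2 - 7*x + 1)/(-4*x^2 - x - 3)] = (4*x^4 + 2*x^3 - 21*x^2 - 4*x + 22)/(16*x^4 + 8*x^3 + 25*x^2 + 6*x + 9)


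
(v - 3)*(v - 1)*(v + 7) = v^3 + 3*v^2 - 25*v + 21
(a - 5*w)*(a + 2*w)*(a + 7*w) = a^3 + 4*a^2*w - 31*a*w^2 - 70*w^3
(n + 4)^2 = n^2 + 8*n + 16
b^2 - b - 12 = (b - 4)*(b + 3)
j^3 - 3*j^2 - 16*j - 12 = (j - 6)*(j + 1)*(j + 2)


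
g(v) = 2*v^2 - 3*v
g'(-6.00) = -27.00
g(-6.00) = 90.00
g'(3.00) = 9.00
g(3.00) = 9.00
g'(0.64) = -0.44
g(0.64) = -1.10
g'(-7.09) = -31.36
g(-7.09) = 121.81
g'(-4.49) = -20.96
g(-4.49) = 53.79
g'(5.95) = 20.80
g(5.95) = 52.96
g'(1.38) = 2.52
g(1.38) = -0.33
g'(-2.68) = -13.72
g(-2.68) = 22.40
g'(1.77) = 4.08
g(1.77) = 0.96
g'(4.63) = 15.52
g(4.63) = 28.98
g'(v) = 4*v - 3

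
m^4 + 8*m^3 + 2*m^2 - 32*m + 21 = (m - 1)^2*(m + 3)*(m + 7)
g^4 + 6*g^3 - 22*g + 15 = (g - 1)^2*(g + 3)*(g + 5)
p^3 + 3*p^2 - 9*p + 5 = (p - 1)^2*(p + 5)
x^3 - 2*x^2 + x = x*(x - 1)^2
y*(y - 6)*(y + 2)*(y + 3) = y^4 - y^3 - 24*y^2 - 36*y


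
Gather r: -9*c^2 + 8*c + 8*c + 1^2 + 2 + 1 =-9*c^2 + 16*c + 4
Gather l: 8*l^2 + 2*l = 8*l^2 + 2*l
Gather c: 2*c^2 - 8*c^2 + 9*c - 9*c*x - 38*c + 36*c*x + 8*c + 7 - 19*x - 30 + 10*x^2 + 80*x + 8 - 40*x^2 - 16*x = -6*c^2 + c*(27*x - 21) - 30*x^2 + 45*x - 15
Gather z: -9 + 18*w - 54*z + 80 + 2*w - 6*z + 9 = 20*w - 60*z + 80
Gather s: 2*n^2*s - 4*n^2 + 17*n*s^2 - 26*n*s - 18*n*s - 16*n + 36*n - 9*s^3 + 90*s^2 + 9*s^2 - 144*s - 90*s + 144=-4*n^2 + 20*n - 9*s^3 + s^2*(17*n + 99) + s*(2*n^2 - 44*n - 234) + 144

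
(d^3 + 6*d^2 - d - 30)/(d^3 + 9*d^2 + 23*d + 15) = (d - 2)/(d + 1)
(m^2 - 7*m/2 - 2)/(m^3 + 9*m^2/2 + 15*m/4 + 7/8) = 4*(m - 4)/(4*m^2 + 16*m + 7)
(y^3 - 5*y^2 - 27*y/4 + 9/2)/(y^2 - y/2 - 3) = (y^2 - 13*y/2 + 3)/(y - 2)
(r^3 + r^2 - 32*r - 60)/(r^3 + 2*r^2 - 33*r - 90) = (r + 2)/(r + 3)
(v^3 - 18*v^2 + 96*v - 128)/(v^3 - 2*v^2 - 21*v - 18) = (-v^3 + 18*v^2 - 96*v + 128)/(-v^3 + 2*v^2 + 21*v + 18)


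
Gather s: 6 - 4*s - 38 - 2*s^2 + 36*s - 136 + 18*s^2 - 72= 16*s^2 + 32*s - 240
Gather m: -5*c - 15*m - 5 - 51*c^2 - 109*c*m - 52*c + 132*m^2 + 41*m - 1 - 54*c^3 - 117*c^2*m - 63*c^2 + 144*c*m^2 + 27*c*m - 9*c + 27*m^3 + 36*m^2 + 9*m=-54*c^3 - 114*c^2 - 66*c + 27*m^3 + m^2*(144*c + 168) + m*(-117*c^2 - 82*c + 35) - 6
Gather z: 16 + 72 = 88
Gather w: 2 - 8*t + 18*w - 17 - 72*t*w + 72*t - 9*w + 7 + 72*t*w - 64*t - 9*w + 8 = 0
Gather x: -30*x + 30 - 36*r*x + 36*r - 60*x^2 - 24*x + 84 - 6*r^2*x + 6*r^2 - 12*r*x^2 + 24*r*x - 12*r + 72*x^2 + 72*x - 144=6*r^2 + 24*r + x^2*(12 - 12*r) + x*(-6*r^2 - 12*r + 18) - 30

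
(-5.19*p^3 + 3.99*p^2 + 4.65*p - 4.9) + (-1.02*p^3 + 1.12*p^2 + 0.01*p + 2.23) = -6.21*p^3 + 5.11*p^2 + 4.66*p - 2.67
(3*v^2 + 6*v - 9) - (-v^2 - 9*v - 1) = 4*v^2 + 15*v - 8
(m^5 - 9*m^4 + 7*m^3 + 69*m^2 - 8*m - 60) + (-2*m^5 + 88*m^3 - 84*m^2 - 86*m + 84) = -m^5 - 9*m^4 + 95*m^3 - 15*m^2 - 94*m + 24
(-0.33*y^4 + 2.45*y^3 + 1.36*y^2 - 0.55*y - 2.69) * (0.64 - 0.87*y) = 0.2871*y^5 - 2.3427*y^4 + 0.3848*y^3 + 1.3489*y^2 + 1.9883*y - 1.7216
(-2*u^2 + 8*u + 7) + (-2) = -2*u^2 + 8*u + 5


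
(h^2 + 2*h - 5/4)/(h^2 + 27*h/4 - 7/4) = (4*h^2 + 8*h - 5)/(4*h^2 + 27*h - 7)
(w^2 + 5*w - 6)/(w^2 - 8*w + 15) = (w^2 + 5*w - 6)/(w^2 - 8*w + 15)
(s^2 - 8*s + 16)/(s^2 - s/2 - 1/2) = 2*(-s^2 + 8*s - 16)/(-2*s^2 + s + 1)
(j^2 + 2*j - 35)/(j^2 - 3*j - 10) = (j + 7)/(j + 2)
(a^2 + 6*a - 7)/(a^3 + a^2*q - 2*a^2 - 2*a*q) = (a^2 + 6*a - 7)/(a*(a^2 + a*q - 2*a - 2*q))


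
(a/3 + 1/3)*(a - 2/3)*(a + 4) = a^3/3 + 13*a^2/9 + 2*a/9 - 8/9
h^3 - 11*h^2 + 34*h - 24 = (h - 6)*(h - 4)*(h - 1)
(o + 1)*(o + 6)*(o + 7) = o^3 + 14*o^2 + 55*o + 42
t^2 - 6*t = t*(t - 6)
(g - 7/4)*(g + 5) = g^2 + 13*g/4 - 35/4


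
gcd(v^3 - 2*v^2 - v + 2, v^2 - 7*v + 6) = v - 1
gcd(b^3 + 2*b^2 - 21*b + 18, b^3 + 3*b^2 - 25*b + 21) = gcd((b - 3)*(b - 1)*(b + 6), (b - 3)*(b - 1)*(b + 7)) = b^2 - 4*b + 3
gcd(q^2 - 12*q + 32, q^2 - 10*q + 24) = q - 4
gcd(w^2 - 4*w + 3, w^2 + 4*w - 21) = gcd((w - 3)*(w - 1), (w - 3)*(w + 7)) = w - 3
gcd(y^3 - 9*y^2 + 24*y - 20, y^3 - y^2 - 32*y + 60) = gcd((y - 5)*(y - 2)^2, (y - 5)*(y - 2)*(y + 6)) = y^2 - 7*y + 10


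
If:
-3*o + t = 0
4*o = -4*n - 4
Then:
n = -t/3 - 1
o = t/3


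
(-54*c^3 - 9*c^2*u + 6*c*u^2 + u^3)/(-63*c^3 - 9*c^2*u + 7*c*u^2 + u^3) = (6*c + u)/(7*c + u)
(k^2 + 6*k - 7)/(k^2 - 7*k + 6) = (k + 7)/(k - 6)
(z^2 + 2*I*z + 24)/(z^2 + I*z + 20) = (z + 6*I)/(z + 5*I)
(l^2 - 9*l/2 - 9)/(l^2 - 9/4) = 2*(l - 6)/(2*l - 3)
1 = 1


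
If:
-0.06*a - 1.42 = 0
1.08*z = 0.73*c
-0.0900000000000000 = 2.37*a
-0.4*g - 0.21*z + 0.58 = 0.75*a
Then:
No Solution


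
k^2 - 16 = (k - 4)*(k + 4)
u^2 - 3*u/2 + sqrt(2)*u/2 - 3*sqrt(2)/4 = (u - 3/2)*(u + sqrt(2)/2)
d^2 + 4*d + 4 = (d + 2)^2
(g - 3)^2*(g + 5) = g^3 - g^2 - 21*g + 45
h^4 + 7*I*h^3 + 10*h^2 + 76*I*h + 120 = (h - 2*I)^2*(h + 5*I)*(h + 6*I)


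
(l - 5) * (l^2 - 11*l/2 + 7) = l^3 - 21*l^2/2 + 69*l/2 - 35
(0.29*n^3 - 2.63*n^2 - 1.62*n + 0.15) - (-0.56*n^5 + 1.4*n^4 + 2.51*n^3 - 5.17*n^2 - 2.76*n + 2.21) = 0.56*n^5 - 1.4*n^4 - 2.22*n^3 + 2.54*n^2 + 1.14*n - 2.06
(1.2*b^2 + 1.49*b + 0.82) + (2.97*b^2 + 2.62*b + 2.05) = 4.17*b^2 + 4.11*b + 2.87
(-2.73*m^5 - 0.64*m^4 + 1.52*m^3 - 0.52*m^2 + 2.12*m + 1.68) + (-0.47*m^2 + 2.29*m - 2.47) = -2.73*m^5 - 0.64*m^4 + 1.52*m^3 - 0.99*m^2 + 4.41*m - 0.79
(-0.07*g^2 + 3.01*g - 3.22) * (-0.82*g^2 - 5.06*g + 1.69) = 0.0574*g^4 - 2.114*g^3 - 12.7085*g^2 + 21.3801*g - 5.4418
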